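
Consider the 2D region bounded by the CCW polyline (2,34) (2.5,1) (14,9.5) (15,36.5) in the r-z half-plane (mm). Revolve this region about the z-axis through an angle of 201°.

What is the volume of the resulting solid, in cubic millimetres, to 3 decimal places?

Profile (r,z), 4 vertices: (2,34) (2.5,1) (14,9.5) (15,36.5)
edge 0: (2,34)→(2.5,1)  cross = 2·1 − 2.5·34 = -83.0000; (r_i+r_j)·cross = 4.5·-83.0000 = -373.5000
edge 1: (2.5,1)→(14,9.5)  cross = 2.5·9.5 − 14·1 = 9.7500; (r_i+r_j)·cross = 16.5·9.7500 = 160.8750
edge 2: (14,9.5)→(15,36.5)  cross = 14·36.5 − 15·9.5 = 368.5000; (r_i+r_j)·cross = 29·368.5000 = 10686.5000
edge 3: (15,36.5)→(2,34)  cross = 15·34 − 2·36.5 = 437.0000; (r_i+r_j)·cross = 17·437.0000 = 7429.0000
Σcross = 732.2500 → A = |Σcross|/2 = 366.1250 mm²
Σ(r_i+r_j)·cross = 17902.8750 → first moment M = |Σ|/6 = 2983.8125
R_c = M/A = 2983.8125/366.1250 = 8.1497 mm
θ = 201° = 3.508112 rad
V = θ·R_c·A = 3.508112·8.1497·366.1250 = 10467.548 mm³

Volume = 10467.548 mm³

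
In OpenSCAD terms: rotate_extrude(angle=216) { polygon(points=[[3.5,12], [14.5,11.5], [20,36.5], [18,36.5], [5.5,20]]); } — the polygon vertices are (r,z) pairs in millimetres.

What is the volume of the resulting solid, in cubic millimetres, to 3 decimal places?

Volume = 9045.902 mm³

Profile (r,z), 5 vertices: (3.5,12) (14.5,11.5) (20,36.5) (18,36.5) (5.5,20)
edge 0: (3.5,12)→(14.5,11.5)  cross = 3.5·11.5 − 14.5·12 = -133.7500; (r_i+r_j)·cross = 18·-133.7500 = -2407.5000
edge 1: (14.5,11.5)→(20,36.5)  cross = 14.5·36.5 − 20·11.5 = 299.2500; (r_i+r_j)·cross = 34.5·299.2500 = 10324.1250
edge 2: (20,36.5)→(18,36.5)  cross = 20·36.5 − 18·36.5 = 73.0000; (r_i+r_j)·cross = 38·73.0000 = 2774.0000
edge 3: (18,36.5)→(5.5,20)  cross = 18·20 − 5.5·36.5 = 159.2500; (r_i+r_j)·cross = 23.5·159.2500 = 3742.3750
edge 4: (5.5,20)→(3.5,12)  cross = 5.5·12 − 3.5·20 = -4.0000; (r_i+r_j)·cross = 9·-4.0000 = -36.0000
Σcross = 393.7500 → A = |Σcross|/2 = 196.8750 mm²
Σ(r_i+r_j)·cross = 14397.0000 → first moment M = |Σ|/6 = 2399.5000
R_c = M/A = 2399.5000/196.8750 = 12.1879 mm
θ = 216° = 3.769911 rad
V = θ·R_c·A = 3.769911·12.1879·196.8750 = 9045.902 mm³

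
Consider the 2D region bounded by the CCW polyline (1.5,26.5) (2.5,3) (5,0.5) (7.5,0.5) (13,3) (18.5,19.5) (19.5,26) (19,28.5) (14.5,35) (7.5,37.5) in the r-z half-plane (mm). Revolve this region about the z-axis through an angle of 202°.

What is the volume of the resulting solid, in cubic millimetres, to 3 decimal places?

Volume = 16634.057 mm³

Profile (r,z), 10 vertices: (1.5,26.5) (2.5,3) (5,0.5) (7.5,0.5) (13,3) (18.5,19.5) (19.5,26) (19,28.5) (14.5,35) (7.5,37.5)
edge 0: (1.5,26.5)→(2.5,3)  cross = 1.5·3 − 2.5·26.5 = -61.7500; (r_i+r_j)·cross = 4·-61.7500 = -247.0000
edge 1: (2.5,3)→(5,0.5)  cross = 2.5·0.5 − 5·3 = -13.7500; (r_i+r_j)·cross = 7.5·-13.7500 = -103.1250
edge 2: (5,0.5)→(7.5,0.5)  cross = 5·0.5 − 7.5·0.5 = -1.2500; (r_i+r_j)·cross = 12.5·-1.2500 = -15.6250
edge 3: (7.5,0.5)→(13,3)  cross = 7.5·3 − 13·0.5 = 16.0000; (r_i+r_j)·cross = 20.5·16.0000 = 328.0000
edge 4: (13,3)→(18.5,19.5)  cross = 13·19.5 − 18.5·3 = 198.0000; (r_i+r_j)·cross = 31.5·198.0000 = 6237.0000
edge 5: (18.5,19.5)→(19.5,26)  cross = 18.5·26 − 19.5·19.5 = 100.7500; (r_i+r_j)·cross = 38·100.7500 = 3828.5000
edge 6: (19.5,26)→(19,28.5)  cross = 19.5·28.5 − 19·26 = 61.7500; (r_i+r_j)·cross = 38.5·61.7500 = 2377.3750
edge 7: (19,28.5)→(14.5,35)  cross = 19·35 − 14.5·28.5 = 251.7500; (r_i+r_j)·cross = 33.5·251.7500 = 8433.6250
edge 8: (14.5,35)→(7.5,37.5)  cross = 14.5·37.5 − 7.5·35 = 281.2500; (r_i+r_j)·cross = 22·281.2500 = 6187.5000
edge 9: (7.5,37.5)→(1.5,26.5)  cross = 7.5·26.5 − 1.5·37.5 = 142.5000; (r_i+r_j)·cross = 9·142.5000 = 1282.5000
Σcross = 975.2500 → A = |Σcross|/2 = 487.6250 mm²
Σ(r_i+r_j)·cross = 28308.7500 → first moment M = |Σ|/6 = 4718.1250
R_c = M/A = 4718.1250/487.6250 = 9.6757 mm
θ = 202° = 3.525565 rad
V = θ·R_c·A = 3.525565·9.6757·487.6250 = 16634.057 mm³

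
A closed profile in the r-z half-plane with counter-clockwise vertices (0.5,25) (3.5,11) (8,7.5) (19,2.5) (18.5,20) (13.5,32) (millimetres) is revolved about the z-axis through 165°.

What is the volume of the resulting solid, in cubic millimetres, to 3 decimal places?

Profile (r,z), 6 vertices: (0.5,25) (3.5,11) (8,7.5) (19,2.5) (18.5,20) (13.5,32)
edge 0: (0.5,25)→(3.5,11)  cross = 0.5·11 − 3.5·25 = -82.0000; (r_i+r_j)·cross = 4·-82.0000 = -328.0000
edge 1: (3.5,11)→(8,7.5)  cross = 3.5·7.5 − 8·11 = -61.7500; (r_i+r_j)·cross = 11.5·-61.7500 = -710.1250
edge 2: (8,7.5)→(19,2.5)  cross = 8·2.5 − 19·7.5 = -122.5000; (r_i+r_j)·cross = 27·-122.5000 = -3307.5000
edge 3: (19,2.5)→(18.5,20)  cross = 19·20 − 18.5·2.5 = 333.7500; (r_i+r_j)·cross = 37.5·333.7500 = 12515.6250
edge 4: (18.5,20)→(13.5,32)  cross = 18.5·32 − 13.5·20 = 322.0000; (r_i+r_j)·cross = 32·322.0000 = 10304.0000
edge 5: (13.5,32)→(0.5,25)  cross = 13.5·25 − 0.5·32 = 321.5000; (r_i+r_j)·cross = 14·321.5000 = 4501.0000
Σcross = 711.0000 → A = |Σcross|/2 = 355.5000 mm²
Σ(r_i+r_j)·cross = 22975.0000 → first moment M = |Σ|/6 = 3829.1667
R_c = M/A = 3829.1667/355.5000 = 10.7712 mm
θ = 165° = 2.879793 rad
V = θ·R_c·A = 2.879793·10.7712·355.5000 = 11027.208 mm³

Volume = 11027.208 mm³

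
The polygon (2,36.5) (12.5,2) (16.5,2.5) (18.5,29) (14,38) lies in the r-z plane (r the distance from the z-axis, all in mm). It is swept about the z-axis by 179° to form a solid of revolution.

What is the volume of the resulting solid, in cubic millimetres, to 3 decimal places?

Profile (r,z), 5 vertices: (2,36.5) (12.5,2) (16.5,2.5) (18.5,29) (14,38)
edge 0: (2,36.5)→(12.5,2)  cross = 2·2 − 12.5·36.5 = -452.2500; (r_i+r_j)·cross = 14.5·-452.2500 = -6557.6250
edge 1: (12.5,2)→(16.5,2.5)  cross = 12.5·2.5 − 16.5·2 = -1.7500; (r_i+r_j)·cross = 29·-1.7500 = -50.7500
edge 2: (16.5,2.5)→(18.5,29)  cross = 16.5·29 − 18.5·2.5 = 432.2500; (r_i+r_j)·cross = 35·432.2500 = 15128.7500
edge 3: (18.5,29)→(14,38)  cross = 18.5·38 − 14·29 = 297.0000; (r_i+r_j)·cross = 32.5·297.0000 = 9652.5000
edge 4: (14,38)→(2,36.5)  cross = 14·36.5 − 2·38 = 435.0000; (r_i+r_j)·cross = 16·435.0000 = 6960.0000
Σcross = 710.2500 → A = |Σcross|/2 = 355.1250 mm²
Σ(r_i+r_j)·cross = 25132.8750 → first moment M = |Σ|/6 = 4188.8125
R_c = M/A = 4188.8125/355.1250 = 11.7953 mm
θ = 179° = 3.124139 rad
V = θ·R_c·A = 3.124139·11.7953·355.1250 = 13086.434 mm³

Volume = 13086.434 mm³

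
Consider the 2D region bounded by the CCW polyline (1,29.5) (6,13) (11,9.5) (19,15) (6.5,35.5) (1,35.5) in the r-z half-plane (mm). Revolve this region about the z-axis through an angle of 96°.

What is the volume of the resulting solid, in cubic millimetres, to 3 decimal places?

Profile (r,z), 6 vertices: (1,29.5) (6,13) (11,9.5) (19,15) (6.5,35.5) (1,35.5)
edge 0: (1,29.5)→(6,13)  cross = 1·13 − 6·29.5 = -164.0000; (r_i+r_j)·cross = 7·-164.0000 = -1148.0000
edge 1: (6,13)→(11,9.5)  cross = 6·9.5 − 11·13 = -86.0000; (r_i+r_j)·cross = 17·-86.0000 = -1462.0000
edge 2: (11,9.5)→(19,15)  cross = 11·15 − 19·9.5 = -15.5000; (r_i+r_j)·cross = 30·-15.5000 = -465.0000
edge 3: (19,15)→(6.5,35.5)  cross = 19·35.5 − 6.5·15 = 577.0000; (r_i+r_j)·cross = 25.5·577.0000 = 14713.5000
edge 4: (6.5,35.5)→(1,35.5)  cross = 6.5·35.5 − 1·35.5 = 195.2500; (r_i+r_j)·cross = 7.5·195.2500 = 1464.3750
edge 5: (1,35.5)→(1,29.5)  cross = 1·29.5 − 1·35.5 = -6.0000; (r_i+r_j)·cross = 2·-6.0000 = -12.0000
Σcross = 500.7500 → A = |Σcross|/2 = 250.3750 mm²
Σ(r_i+r_j)·cross = 13090.8750 → first moment M = |Σ|/6 = 2181.8125
R_c = M/A = 2181.8125/250.3750 = 8.7142 mm
θ = 96° = 1.675516 rad
V = θ·R_c·A = 1.675516·8.7142·250.3750 = 3655.662 mm³

Volume = 3655.662 mm³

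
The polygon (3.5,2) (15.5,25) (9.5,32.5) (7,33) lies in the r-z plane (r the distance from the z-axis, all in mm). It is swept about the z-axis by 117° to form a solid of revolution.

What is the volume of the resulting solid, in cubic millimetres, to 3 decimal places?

Volume = 2750.962 mm³

Profile (r,z), 4 vertices: (3.5,2) (15.5,25) (9.5,32.5) (7,33)
edge 0: (3.5,2)→(15.5,25)  cross = 3.5·25 − 15.5·2 = 56.5000; (r_i+r_j)·cross = 19·56.5000 = 1073.5000
edge 1: (15.5,25)→(9.5,32.5)  cross = 15.5·32.5 − 9.5·25 = 266.2500; (r_i+r_j)·cross = 25·266.2500 = 6656.2500
edge 2: (9.5,32.5)→(7,33)  cross = 9.5·33 − 7·32.5 = 86.0000; (r_i+r_j)·cross = 16.5·86.0000 = 1419.0000
edge 3: (7,33)→(3.5,2)  cross = 7·2 − 3.5·33 = -101.5000; (r_i+r_j)·cross = 10.5·-101.5000 = -1065.7500
Σcross = 307.2500 → A = |Σcross|/2 = 153.6250 mm²
Σ(r_i+r_j)·cross = 8083.0000 → first moment M = |Σ|/6 = 1347.1667
R_c = M/A = 1347.1667/153.6250 = 8.7692 mm
θ = 117° = 2.042035 rad
V = θ·R_c·A = 2.042035·8.7692·153.6250 = 2750.962 mm³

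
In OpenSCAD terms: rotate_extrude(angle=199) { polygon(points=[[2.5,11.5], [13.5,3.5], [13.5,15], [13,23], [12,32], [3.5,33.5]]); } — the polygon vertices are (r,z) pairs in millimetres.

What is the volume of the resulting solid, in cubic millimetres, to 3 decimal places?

Volume = 7318.333 mm³

Profile (r,z), 6 vertices: (2.5,11.5) (13.5,3.5) (13.5,15) (13,23) (12,32) (3.5,33.5)
edge 0: (2.5,11.5)→(13.5,3.5)  cross = 2.5·3.5 − 13.5·11.5 = -146.5000; (r_i+r_j)·cross = 16·-146.5000 = -2344.0000
edge 1: (13.5,3.5)→(13.5,15)  cross = 13.5·15 − 13.5·3.5 = 155.2500; (r_i+r_j)·cross = 27·155.2500 = 4191.7500
edge 2: (13.5,15)→(13,23)  cross = 13.5·23 − 13·15 = 115.5000; (r_i+r_j)·cross = 26.5·115.5000 = 3060.7500
edge 3: (13,23)→(12,32)  cross = 13·32 − 12·23 = 140.0000; (r_i+r_j)·cross = 25·140.0000 = 3500.0000
edge 4: (12,32)→(3.5,33.5)  cross = 12·33.5 − 3.5·32 = 290.0000; (r_i+r_j)·cross = 15.5·290.0000 = 4495.0000
edge 5: (3.5,33.5)→(2.5,11.5)  cross = 3.5·11.5 − 2.5·33.5 = -43.5000; (r_i+r_j)·cross = 6·-43.5000 = -261.0000
Σcross = 510.7500 → A = |Σcross|/2 = 255.3750 mm²
Σ(r_i+r_j)·cross = 12642.5000 → first moment M = |Σ|/6 = 2107.0833
R_c = M/A = 2107.0833/255.3750 = 8.2509 mm
θ = 199° = 3.473205 rad
V = θ·R_c·A = 3.473205·8.2509·255.3750 = 7318.333 mm³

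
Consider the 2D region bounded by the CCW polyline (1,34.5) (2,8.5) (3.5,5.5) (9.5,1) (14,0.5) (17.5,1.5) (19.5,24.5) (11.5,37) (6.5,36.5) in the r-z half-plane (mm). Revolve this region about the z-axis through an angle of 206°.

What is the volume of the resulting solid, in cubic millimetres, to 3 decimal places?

Profile (r,z), 9 vertices: (1,34.5) (2,8.5) (3.5,5.5) (9.5,1) (14,0.5) (17.5,1.5) (19.5,24.5) (11.5,37) (6.5,36.5)
edge 0: (1,34.5)→(2,8.5)  cross = 1·8.5 − 2·34.5 = -60.5000; (r_i+r_j)·cross = 3·-60.5000 = -181.5000
edge 1: (2,8.5)→(3.5,5.5)  cross = 2·5.5 − 3.5·8.5 = -18.7500; (r_i+r_j)·cross = 5.5·-18.7500 = -103.1250
edge 2: (3.5,5.5)→(9.5,1)  cross = 3.5·1 − 9.5·5.5 = -48.7500; (r_i+r_j)·cross = 13·-48.7500 = -633.7500
edge 3: (9.5,1)→(14,0.5)  cross = 9.5·0.5 − 14·1 = -9.2500; (r_i+r_j)·cross = 23.5·-9.2500 = -217.3750
edge 4: (14,0.5)→(17.5,1.5)  cross = 14·1.5 − 17.5·0.5 = 12.2500; (r_i+r_j)·cross = 31.5·12.2500 = 385.8750
edge 5: (17.5,1.5)→(19.5,24.5)  cross = 17.5·24.5 − 19.5·1.5 = 399.5000; (r_i+r_j)·cross = 37·399.5000 = 14781.5000
edge 6: (19.5,24.5)→(11.5,37)  cross = 19.5·37 − 11.5·24.5 = 439.7500; (r_i+r_j)·cross = 31·439.7500 = 13632.2500
edge 7: (11.5,37)→(6.5,36.5)  cross = 11.5·36.5 − 6.5·37 = 179.2500; (r_i+r_j)·cross = 18·179.2500 = 3226.5000
edge 8: (6.5,36.5)→(1,34.5)  cross = 6.5·34.5 − 1·36.5 = 187.7500; (r_i+r_j)·cross = 7.5·187.7500 = 1408.1250
Σcross = 1081.2500 → A = |Σcross|/2 = 540.6250 mm²
Σ(r_i+r_j)·cross = 32298.5000 → first moment M = |Σ|/6 = 5383.0833
R_c = M/A = 5383.0833/540.6250 = 9.9571 mm
θ = 206° = 3.595378 rad
V = θ·R_c·A = 3.595378·9.9571·540.6250 = 19354.221 mm³

Volume = 19354.221 mm³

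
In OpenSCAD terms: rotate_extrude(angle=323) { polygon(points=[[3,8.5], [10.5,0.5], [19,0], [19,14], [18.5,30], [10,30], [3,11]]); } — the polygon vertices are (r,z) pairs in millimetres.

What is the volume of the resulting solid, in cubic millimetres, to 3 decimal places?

Volume = 26108.858 mm³

Profile (r,z), 7 vertices: (3,8.5) (10.5,0.5) (19,0) (19,14) (18.5,30) (10,30) (3,11)
edge 0: (3,8.5)→(10.5,0.5)  cross = 3·0.5 − 10.5·8.5 = -87.7500; (r_i+r_j)·cross = 13.5·-87.7500 = -1184.6250
edge 1: (10.5,0.5)→(19,0)  cross = 10.5·0 − 19·0.5 = -9.5000; (r_i+r_j)·cross = 29.5·-9.5000 = -280.2500
edge 2: (19,0)→(19,14)  cross = 19·14 − 19·0 = 266.0000; (r_i+r_j)·cross = 38·266.0000 = 10108.0000
edge 3: (19,14)→(18.5,30)  cross = 19·30 − 18.5·14 = 311.0000; (r_i+r_j)·cross = 37.5·311.0000 = 11662.5000
edge 4: (18.5,30)→(10,30)  cross = 18.5·30 − 10·30 = 255.0000; (r_i+r_j)·cross = 28.5·255.0000 = 7267.5000
edge 5: (10,30)→(3,11)  cross = 10·11 − 3·30 = 20.0000; (r_i+r_j)·cross = 13·20.0000 = 260.0000
edge 6: (3,11)→(3,8.5)  cross = 3·8.5 − 3·11 = -7.5000; (r_i+r_j)·cross = 6·-7.5000 = -45.0000
Σcross = 747.2500 → A = |Σcross|/2 = 373.6250 mm²
Σ(r_i+r_j)·cross = 27788.1250 → first moment M = |Σ|/6 = 4631.3542
R_c = M/A = 4631.3542/373.6250 = 12.3957 mm
θ = 323° = 5.637413 rad
V = θ·R_c·A = 5.637413·12.3957·373.6250 = 26108.858 mm³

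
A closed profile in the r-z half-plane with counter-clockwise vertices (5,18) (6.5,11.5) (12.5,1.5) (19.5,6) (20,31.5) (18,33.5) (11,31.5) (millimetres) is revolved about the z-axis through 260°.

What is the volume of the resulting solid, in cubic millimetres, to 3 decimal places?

Profile (r,z), 7 vertices: (5,18) (6.5,11.5) (12.5,1.5) (19.5,6) (20,31.5) (18,33.5) (11,31.5)
edge 0: (5,18)→(6.5,11.5)  cross = 5·11.5 − 6.5·18 = -59.5000; (r_i+r_j)·cross = 11.5·-59.5000 = -684.2500
edge 1: (6.5,11.5)→(12.5,1.5)  cross = 6.5·1.5 − 12.5·11.5 = -134.0000; (r_i+r_j)·cross = 19·-134.0000 = -2546.0000
edge 2: (12.5,1.5)→(19.5,6)  cross = 12.5·6 − 19.5·1.5 = 45.7500; (r_i+r_j)·cross = 32·45.7500 = 1464.0000
edge 3: (19.5,6)→(20,31.5)  cross = 19.5·31.5 − 20·6 = 494.2500; (r_i+r_j)·cross = 39.5·494.2500 = 19522.8750
edge 4: (20,31.5)→(18,33.5)  cross = 20·33.5 − 18·31.5 = 103.0000; (r_i+r_j)·cross = 38·103.0000 = 3914.0000
edge 5: (18,33.5)→(11,31.5)  cross = 18·31.5 − 11·33.5 = 198.5000; (r_i+r_j)·cross = 29·198.5000 = 5756.5000
edge 6: (11,31.5)→(5,18)  cross = 11·18 − 5·31.5 = 40.5000; (r_i+r_j)·cross = 16·40.5000 = 648.0000
Σcross = 688.5000 → A = |Σcross|/2 = 344.2500 mm²
Σ(r_i+r_j)·cross = 28075.1250 → first moment M = |Σ|/6 = 4679.1875
R_c = M/A = 4679.1875/344.2500 = 13.5924 mm
θ = 260° = 4.537856 rad
V = θ·R_c·A = 4.537856·13.5924·344.2500 = 21233.479 mm³

Volume = 21233.479 mm³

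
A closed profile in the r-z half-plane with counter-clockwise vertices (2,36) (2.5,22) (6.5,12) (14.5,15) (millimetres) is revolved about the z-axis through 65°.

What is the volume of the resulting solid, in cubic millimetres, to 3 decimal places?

Volume = 999.746 mm³

Profile (r,z), 4 vertices: (2,36) (2.5,22) (6.5,12) (14.5,15)
edge 0: (2,36)→(2.5,22)  cross = 2·22 − 2.5·36 = -46.0000; (r_i+r_j)·cross = 4.5·-46.0000 = -207.0000
edge 1: (2.5,22)→(6.5,12)  cross = 2.5·12 − 6.5·22 = -113.0000; (r_i+r_j)·cross = 9·-113.0000 = -1017.0000
edge 2: (6.5,12)→(14.5,15)  cross = 6.5·15 − 14.5·12 = -76.5000; (r_i+r_j)·cross = 21·-76.5000 = -1606.5000
edge 3: (14.5,15)→(2,36)  cross = 14.5·36 − 2·15 = 492.0000; (r_i+r_j)·cross = 16.5·492.0000 = 8118.0000
Σcross = 256.5000 → A = |Σcross|/2 = 128.2500 mm²
Σ(r_i+r_j)·cross = 5287.5000 → first moment M = |Σ|/6 = 881.2500
R_c = M/A = 881.2500/128.2500 = 6.8713 mm
θ = 65° = 1.134464 rad
V = θ·R_c·A = 1.134464·6.8713·128.2500 = 999.746 mm³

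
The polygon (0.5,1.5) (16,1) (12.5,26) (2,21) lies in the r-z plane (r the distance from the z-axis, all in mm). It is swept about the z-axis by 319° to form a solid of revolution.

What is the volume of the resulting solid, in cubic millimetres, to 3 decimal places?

Volume = 13126.082 mm³

Profile (r,z), 4 vertices: (0.5,1.5) (16,1) (12.5,26) (2,21)
edge 0: (0.5,1.5)→(16,1)  cross = 0.5·1 − 16·1.5 = -23.5000; (r_i+r_j)·cross = 16.5·-23.5000 = -387.7500
edge 1: (16,1)→(12.5,26)  cross = 16·26 − 12.5·1 = 403.5000; (r_i+r_j)·cross = 28.5·403.5000 = 11499.7500
edge 2: (12.5,26)→(2,21)  cross = 12.5·21 − 2·26 = 210.5000; (r_i+r_j)·cross = 14.5·210.5000 = 3052.2500
edge 3: (2,21)→(0.5,1.5)  cross = 2·1.5 − 0.5·21 = -7.5000; (r_i+r_j)·cross = 2.5·-7.5000 = -18.7500
Σcross = 583.0000 → A = |Σcross|/2 = 291.5000 mm²
Σ(r_i+r_j)·cross = 14145.5000 → first moment M = |Σ|/6 = 2357.5833
R_c = M/A = 2357.5833/291.5000 = 8.0878 mm
θ = 319° = 5.567600 rad
V = θ·R_c·A = 5.567600·8.0878·291.5000 = 13126.082 mm³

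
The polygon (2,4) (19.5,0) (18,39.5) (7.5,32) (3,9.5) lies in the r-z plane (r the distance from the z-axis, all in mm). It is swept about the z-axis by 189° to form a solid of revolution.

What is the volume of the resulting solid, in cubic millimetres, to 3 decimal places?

Profile (r,z), 5 vertices: (2,4) (19.5,0) (18,39.5) (7.5,32) (3,9.5)
edge 0: (2,4)→(19.5,0)  cross = 2·0 − 19.5·4 = -78.0000; (r_i+r_j)·cross = 21.5·-78.0000 = -1677.0000
edge 1: (19.5,0)→(18,39.5)  cross = 19.5·39.5 − 18·0 = 770.2500; (r_i+r_j)·cross = 37.5·770.2500 = 28884.3750
edge 2: (18,39.5)→(7.5,32)  cross = 18·32 − 7.5·39.5 = 279.7500; (r_i+r_j)·cross = 25.5·279.7500 = 7133.6250
edge 3: (7.5,32)→(3,9.5)  cross = 7.5·9.5 − 3·32 = -24.7500; (r_i+r_j)·cross = 10.5·-24.7500 = -259.8750
edge 4: (3,9.5)→(2,4)  cross = 3·4 − 2·9.5 = -7.0000; (r_i+r_j)·cross = 5·-7.0000 = -35.0000
Σcross = 940.2500 → A = |Σcross|/2 = 470.1250 mm²
Σ(r_i+r_j)·cross = 34046.1250 → first moment M = |Σ|/6 = 5674.3542
R_c = M/A = 5674.3542/470.1250 = 12.0699 mm
θ = 189° = 3.298672 rad
V = θ·R_c·A = 3.298672·12.0699·470.1250 = 18717.835 mm³

Volume = 18717.835 mm³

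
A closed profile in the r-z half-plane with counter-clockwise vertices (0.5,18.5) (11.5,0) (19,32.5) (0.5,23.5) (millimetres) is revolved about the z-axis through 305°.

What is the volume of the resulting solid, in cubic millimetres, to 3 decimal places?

Profile (r,z), 4 vertices: (0.5,18.5) (11.5,0) (19,32.5) (0.5,23.5)
edge 0: (0.5,18.5)→(11.5,0)  cross = 0.5·0 − 11.5·18.5 = -212.7500; (r_i+r_j)·cross = 12·-212.7500 = -2553.0000
edge 1: (11.5,0)→(19,32.5)  cross = 11.5·32.5 − 19·0 = 373.7500; (r_i+r_j)·cross = 30.5·373.7500 = 11399.3750
edge 2: (19,32.5)→(0.5,23.5)  cross = 19·23.5 − 0.5·32.5 = 430.2500; (r_i+r_j)·cross = 19.5·430.2500 = 8389.8750
edge 3: (0.5,23.5)→(0.5,18.5)  cross = 0.5·18.5 − 0.5·23.5 = -2.5000; (r_i+r_j)·cross = 1·-2.5000 = -2.5000
Σcross = 588.7500 → A = |Σcross|/2 = 294.3750 mm²
Σ(r_i+r_j)·cross = 17233.7500 → first moment M = |Σ|/6 = 2872.2917
R_c = M/A = 2872.2917/294.3750 = 9.7573 mm
θ = 305° = 5.323254 rad
V = θ·R_c·A = 5.323254·9.7573·294.3750 = 15289.939 mm³

Volume = 15289.939 mm³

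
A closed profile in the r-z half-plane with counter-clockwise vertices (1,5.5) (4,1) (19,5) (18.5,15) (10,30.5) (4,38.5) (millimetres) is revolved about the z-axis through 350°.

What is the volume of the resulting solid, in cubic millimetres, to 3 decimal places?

Volume = 22950.589 mm³

Profile (r,z), 6 vertices: (1,5.5) (4,1) (19,5) (18.5,15) (10,30.5) (4,38.5)
edge 0: (1,5.5)→(4,1)  cross = 1·1 − 4·5.5 = -21.0000; (r_i+r_j)·cross = 5·-21.0000 = -105.0000
edge 1: (4,1)→(19,5)  cross = 4·5 − 19·1 = 1.0000; (r_i+r_j)·cross = 23·1.0000 = 23.0000
edge 2: (19,5)→(18.5,15)  cross = 19·15 − 18.5·5 = 192.5000; (r_i+r_j)·cross = 37.5·192.5000 = 7218.7500
edge 3: (18.5,15)→(10,30.5)  cross = 18.5·30.5 − 10·15 = 414.2500; (r_i+r_j)·cross = 28.5·414.2500 = 11806.1250
edge 4: (10,30.5)→(4,38.5)  cross = 10·38.5 − 4·30.5 = 263.0000; (r_i+r_j)·cross = 14·263.0000 = 3682.0000
edge 5: (4,38.5)→(1,5.5)  cross = 4·5.5 − 1·38.5 = -16.5000; (r_i+r_j)·cross = 5·-16.5000 = -82.5000
Σcross = 833.2500 → A = |Σcross|/2 = 416.6250 mm²
Σ(r_i+r_j)·cross = 22542.3750 → first moment M = |Σ|/6 = 3757.0625
R_c = M/A = 3757.0625/416.6250 = 9.0179 mm
θ = 350° = 6.108652 rad
V = θ·R_c·A = 6.108652·9.0179·416.6250 = 22950.589 mm³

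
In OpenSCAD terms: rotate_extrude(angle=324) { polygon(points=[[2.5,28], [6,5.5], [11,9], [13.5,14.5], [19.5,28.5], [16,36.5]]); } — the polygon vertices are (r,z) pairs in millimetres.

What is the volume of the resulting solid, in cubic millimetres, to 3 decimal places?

Profile (r,z), 6 vertices: (2.5,28) (6,5.5) (11,9) (13.5,14.5) (19.5,28.5) (16,36.5)
edge 0: (2.5,28)→(6,5.5)  cross = 2.5·5.5 − 6·28 = -154.2500; (r_i+r_j)·cross = 8.5·-154.2500 = -1311.1250
edge 1: (6,5.5)→(11,9)  cross = 6·9 − 11·5.5 = -6.5000; (r_i+r_j)·cross = 17·-6.5000 = -110.5000
edge 2: (11,9)→(13.5,14.5)  cross = 11·14.5 − 13.5·9 = 38.0000; (r_i+r_j)·cross = 24.5·38.0000 = 931.0000
edge 3: (13.5,14.5)→(19.5,28.5)  cross = 13.5·28.5 − 19.5·14.5 = 102.0000; (r_i+r_j)·cross = 33·102.0000 = 3366.0000
edge 4: (19.5,28.5)→(16,36.5)  cross = 19.5·36.5 − 16·28.5 = 255.7500; (r_i+r_j)·cross = 35.5·255.7500 = 9079.1250
edge 5: (16,36.5)→(2.5,28)  cross = 16·28 − 2.5·36.5 = 356.7500; (r_i+r_j)·cross = 18.5·356.7500 = 6599.8750
Σcross = 591.7500 → A = |Σcross|/2 = 295.8750 mm²
Σ(r_i+r_j)·cross = 18554.3750 → first moment M = |Σ|/6 = 3092.3958
R_c = M/A = 3092.3958/295.8750 = 10.4517 mm
θ = 324° = 5.654867 rad
V = θ·R_c·A = 5.654867·10.4517·295.8750 = 17487.086 mm³

Volume = 17487.086 mm³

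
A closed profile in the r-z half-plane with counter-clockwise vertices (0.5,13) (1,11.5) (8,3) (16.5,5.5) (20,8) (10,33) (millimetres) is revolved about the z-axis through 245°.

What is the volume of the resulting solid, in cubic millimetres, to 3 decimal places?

Profile (r,z), 6 vertices: (0.5,13) (1,11.5) (8,3) (16.5,5.5) (20,8) (10,33)
edge 0: (0.5,13)→(1,11.5)  cross = 0.5·11.5 − 1·13 = -7.2500; (r_i+r_j)·cross = 1.5·-7.2500 = -10.8750
edge 1: (1,11.5)→(8,3)  cross = 1·3 − 8·11.5 = -89.0000; (r_i+r_j)·cross = 9·-89.0000 = -801.0000
edge 2: (8,3)→(16.5,5.5)  cross = 8·5.5 − 16.5·3 = -5.5000; (r_i+r_j)·cross = 24.5·-5.5000 = -134.7500
edge 3: (16.5,5.5)→(20,8)  cross = 16.5·8 − 20·5.5 = 22.0000; (r_i+r_j)·cross = 36.5·22.0000 = 803.0000
edge 4: (20,8)→(10,33)  cross = 20·33 − 10·8 = 580.0000; (r_i+r_j)·cross = 30·580.0000 = 17400.0000
edge 5: (10,33)→(0.5,13)  cross = 10·13 − 0.5·33 = 113.5000; (r_i+r_j)·cross = 10.5·113.5000 = 1191.7500
Σcross = 613.7500 → A = |Σcross|/2 = 306.8750 mm²
Σ(r_i+r_j)·cross = 18448.1250 → first moment M = |Σ|/6 = 3074.6875
R_c = M/A = 3074.6875/306.8750 = 10.0193 mm
θ = 245° = 4.276057 rad
V = θ·R_c·A = 4.276057·10.0193·306.8750 = 13147.538 mm³

Volume = 13147.538 mm³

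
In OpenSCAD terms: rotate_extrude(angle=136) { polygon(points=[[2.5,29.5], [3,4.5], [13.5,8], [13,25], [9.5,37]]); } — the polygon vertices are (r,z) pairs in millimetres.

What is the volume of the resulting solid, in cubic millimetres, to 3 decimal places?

Volume = 5098.694 mm³

Profile (r,z), 5 vertices: (2.5,29.5) (3,4.5) (13.5,8) (13,25) (9.5,37)
edge 0: (2.5,29.5)→(3,4.5)  cross = 2.5·4.5 − 3·29.5 = -77.2500; (r_i+r_j)·cross = 5.5·-77.2500 = -424.8750
edge 1: (3,4.5)→(13.5,8)  cross = 3·8 − 13.5·4.5 = -36.7500; (r_i+r_j)·cross = 16.5·-36.7500 = -606.3750
edge 2: (13.5,8)→(13,25)  cross = 13.5·25 − 13·8 = 233.5000; (r_i+r_j)·cross = 26.5·233.5000 = 6187.7500
edge 3: (13,25)→(9.5,37)  cross = 13·37 − 9.5·25 = 243.5000; (r_i+r_j)·cross = 22.5·243.5000 = 5478.7500
edge 4: (9.5,37)→(2.5,29.5)  cross = 9.5·29.5 − 2.5·37 = 187.7500; (r_i+r_j)·cross = 12·187.7500 = 2253.0000
Σcross = 550.7500 → A = |Σcross|/2 = 275.3750 mm²
Σ(r_i+r_j)·cross = 12888.2500 → first moment M = |Σ|/6 = 2148.0417
R_c = M/A = 2148.0417/275.3750 = 7.8004 mm
θ = 136° = 2.373648 rad
V = θ·R_c·A = 2.373648·7.8004·275.3750 = 5098.694 mm³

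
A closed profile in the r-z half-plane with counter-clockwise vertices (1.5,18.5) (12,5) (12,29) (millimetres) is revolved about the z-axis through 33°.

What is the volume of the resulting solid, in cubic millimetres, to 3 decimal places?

Volume = 616.852 mm³

Profile (r,z), 3 vertices: (1.5,18.5) (12,5) (12,29)
edge 0: (1.5,18.5)→(12,5)  cross = 1.5·5 − 12·18.5 = -214.5000; (r_i+r_j)·cross = 13.5·-214.5000 = -2895.7500
edge 1: (12,5)→(12,29)  cross = 12·29 − 12·5 = 288.0000; (r_i+r_j)·cross = 24·288.0000 = 6912.0000
edge 2: (12,29)→(1.5,18.5)  cross = 12·18.5 − 1.5·29 = 178.5000; (r_i+r_j)·cross = 13.5·178.5000 = 2409.7500
Σcross = 252.0000 → A = |Σcross|/2 = 126.0000 mm²
Σ(r_i+r_j)·cross = 6426.0000 → first moment M = |Σ|/6 = 1071.0000
R_c = M/A = 1071.0000/126.0000 = 8.5000 mm
θ = 33° = 0.575959 rad
V = θ·R_c·A = 0.575959·8.5000·126.0000 = 616.852 mm³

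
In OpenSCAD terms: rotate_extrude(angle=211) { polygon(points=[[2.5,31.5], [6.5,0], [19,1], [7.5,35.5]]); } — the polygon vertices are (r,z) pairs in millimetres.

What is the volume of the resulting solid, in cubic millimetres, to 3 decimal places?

Profile (r,z), 4 vertices: (2.5,31.5) (6.5,0) (19,1) (7.5,35.5)
edge 0: (2.5,31.5)→(6.5,0)  cross = 2.5·0 − 6.5·31.5 = -204.7500; (r_i+r_j)·cross = 9·-204.7500 = -1842.7500
edge 1: (6.5,0)→(19,1)  cross = 6.5·1 − 19·0 = 6.5000; (r_i+r_j)·cross = 25.5·6.5000 = 165.7500
edge 2: (19,1)→(7.5,35.5)  cross = 19·35.5 − 7.5·1 = 667.0000; (r_i+r_j)·cross = 26.5·667.0000 = 17675.5000
edge 3: (7.5,35.5)→(2.5,31.5)  cross = 7.5·31.5 − 2.5·35.5 = 147.5000; (r_i+r_j)·cross = 10·147.5000 = 1475.0000
Σcross = 616.2500 → A = |Σcross|/2 = 308.1250 mm²
Σ(r_i+r_j)·cross = 17473.5000 → first moment M = |Σ|/6 = 2912.2500
R_c = M/A = 2912.2500/308.1250 = 9.4515 mm
θ = 211° = 3.682645 rad
V = θ·R_c·A = 3.682645·9.4515·308.1250 = 10724.782 mm³

Volume = 10724.782 mm³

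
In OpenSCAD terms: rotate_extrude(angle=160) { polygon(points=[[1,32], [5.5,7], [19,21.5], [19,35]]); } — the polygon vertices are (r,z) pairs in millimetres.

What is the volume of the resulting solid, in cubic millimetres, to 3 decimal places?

Profile (r,z), 4 vertices: (1,32) (5.5,7) (19,21.5) (19,35)
edge 0: (1,32)→(5.5,7)  cross = 1·7 − 5.5·32 = -169.0000; (r_i+r_j)·cross = 6.5·-169.0000 = -1098.5000
edge 1: (5.5,7)→(19,21.5)  cross = 5.5·21.5 − 19·7 = -14.7500; (r_i+r_j)·cross = 24.5·-14.7500 = -361.3750
edge 2: (19,21.5)→(19,35)  cross = 19·35 − 19·21.5 = 256.5000; (r_i+r_j)·cross = 38·256.5000 = 9747.0000
edge 3: (19,35)→(1,32)  cross = 19·32 − 1·35 = 573.0000; (r_i+r_j)·cross = 20·573.0000 = 11460.0000
Σcross = 645.7500 → A = |Σcross|/2 = 322.8750 mm²
Σ(r_i+r_j)·cross = 19747.1250 → first moment M = |Σ|/6 = 3291.1875
R_c = M/A = 3291.1875/322.8750 = 10.1934 mm
θ = 160° = 2.792527 rad
V = θ·R_c·A = 2.792527·10.1934·322.8750 = 9190.729 mm³

Volume = 9190.729 mm³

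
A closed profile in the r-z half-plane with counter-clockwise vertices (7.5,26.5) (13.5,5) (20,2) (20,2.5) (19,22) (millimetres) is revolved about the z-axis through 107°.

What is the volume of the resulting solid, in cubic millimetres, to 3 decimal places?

Profile (r,z), 5 vertices: (7.5,26.5) (13.5,5) (20,2) (20,2.5) (19,22)
edge 0: (7.5,26.5)→(13.5,5)  cross = 7.5·5 − 13.5·26.5 = -320.2500; (r_i+r_j)·cross = 21·-320.2500 = -6725.2500
edge 1: (13.5,5)→(20,2)  cross = 13.5·2 − 20·5 = -73.0000; (r_i+r_j)·cross = 33.5·-73.0000 = -2445.5000
edge 2: (20,2)→(20,2.5)  cross = 20·2.5 − 20·2 = 10.0000; (r_i+r_j)·cross = 40·10.0000 = 400.0000
edge 3: (20,2.5)→(19,22)  cross = 20·22 − 19·2.5 = 392.5000; (r_i+r_j)·cross = 39·392.5000 = 15307.5000
edge 4: (19,22)→(7.5,26.5)  cross = 19·26.5 − 7.5·22 = 338.5000; (r_i+r_j)·cross = 26.5·338.5000 = 8970.2500
Σcross = 347.7500 → A = |Σcross|/2 = 173.8750 mm²
Σ(r_i+r_j)·cross = 15507.0000 → first moment M = |Σ|/6 = 2584.5000
R_c = M/A = 2584.5000/173.8750 = 14.8641 mm
θ = 107° = 1.867502 rad
V = θ·R_c·A = 1.867502·14.8641·173.8750 = 4826.560 mm³

Volume = 4826.560 mm³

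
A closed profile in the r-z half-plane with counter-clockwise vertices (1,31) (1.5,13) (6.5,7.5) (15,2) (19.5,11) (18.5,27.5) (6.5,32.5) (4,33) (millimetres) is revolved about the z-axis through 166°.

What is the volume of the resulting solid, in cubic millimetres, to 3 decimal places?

Volume = 12596.866 mm³

Profile (r,z), 8 vertices: (1,31) (1.5,13) (6.5,7.5) (15,2) (19.5,11) (18.5,27.5) (6.5,32.5) (4,33)
edge 0: (1,31)→(1.5,13)  cross = 1·13 − 1.5·31 = -33.5000; (r_i+r_j)·cross = 2.5·-33.5000 = -83.7500
edge 1: (1.5,13)→(6.5,7.5)  cross = 1.5·7.5 − 6.5·13 = -73.2500; (r_i+r_j)·cross = 8·-73.2500 = -586.0000
edge 2: (6.5,7.5)→(15,2)  cross = 6.5·2 − 15·7.5 = -99.5000; (r_i+r_j)·cross = 21.5·-99.5000 = -2139.2500
edge 3: (15,2)→(19.5,11)  cross = 15·11 − 19.5·2 = 126.0000; (r_i+r_j)·cross = 34.5·126.0000 = 4347.0000
edge 4: (19.5,11)→(18.5,27.5)  cross = 19.5·27.5 − 18.5·11 = 332.7500; (r_i+r_j)·cross = 38·332.7500 = 12644.5000
edge 5: (18.5,27.5)→(6.5,32.5)  cross = 18.5·32.5 − 6.5·27.5 = 422.5000; (r_i+r_j)·cross = 25·422.5000 = 10562.5000
edge 6: (6.5,32.5)→(4,33)  cross = 6.5·33 − 4·32.5 = 84.5000; (r_i+r_j)·cross = 10.5·84.5000 = 887.2500
edge 7: (4,33)→(1,31)  cross = 4·31 − 1·33 = 91.0000; (r_i+r_j)·cross = 5·91.0000 = 455.0000
Σcross = 850.5000 → A = |Σcross|/2 = 425.2500 mm²
Σ(r_i+r_j)·cross = 26087.2500 → first moment M = |Σ|/6 = 4347.8750
R_c = M/A = 4347.8750/425.2500 = 10.2243 mm
θ = 166° = 2.897247 rad
V = θ·R_c·A = 2.897247·10.2243·425.2500 = 12596.866 mm³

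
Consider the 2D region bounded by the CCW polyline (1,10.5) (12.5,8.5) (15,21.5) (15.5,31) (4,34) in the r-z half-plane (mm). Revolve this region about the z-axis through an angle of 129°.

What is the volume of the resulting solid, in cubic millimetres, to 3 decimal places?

Volume = 5307.523 mm³

Profile (r,z), 5 vertices: (1,10.5) (12.5,8.5) (15,21.5) (15.5,31) (4,34)
edge 0: (1,10.5)→(12.5,8.5)  cross = 1·8.5 − 12.5·10.5 = -122.7500; (r_i+r_j)·cross = 13.5·-122.7500 = -1657.1250
edge 1: (12.5,8.5)→(15,21.5)  cross = 12.5·21.5 − 15·8.5 = 141.2500; (r_i+r_j)·cross = 27.5·141.2500 = 3884.3750
edge 2: (15,21.5)→(15.5,31)  cross = 15·31 − 15.5·21.5 = 131.7500; (r_i+r_j)·cross = 30.5·131.7500 = 4018.3750
edge 3: (15.5,31)→(4,34)  cross = 15.5·34 − 4·31 = 403.0000; (r_i+r_j)·cross = 19.5·403.0000 = 7858.5000
edge 4: (4,34)→(1,10.5)  cross = 4·10.5 − 1·34 = 8.0000; (r_i+r_j)·cross = 5·8.0000 = 40.0000
Σcross = 561.2500 → A = |Σcross|/2 = 280.6250 mm²
Σ(r_i+r_j)·cross = 14144.1250 → first moment M = |Σ|/6 = 2357.3542
R_c = M/A = 2357.3542/280.6250 = 8.4004 mm
θ = 129° = 2.251475 rad
V = θ·R_c·A = 2.251475·8.4004·280.6250 = 5307.523 mm³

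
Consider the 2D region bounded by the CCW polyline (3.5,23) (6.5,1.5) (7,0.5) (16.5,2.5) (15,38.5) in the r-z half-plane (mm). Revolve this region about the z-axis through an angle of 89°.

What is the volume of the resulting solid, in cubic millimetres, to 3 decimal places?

Profile (r,z), 5 vertices: (3.5,23) (6.5,1.5) (7,0.5) (16.5,2.5) (15,38.5)
edge 0: (3.5,23)→(6.5,1.5)  cross = 3.5·1.5 − 6.5·23 = -144.2500; (r_i+r_j)·cross = 10·-144.2500 = -1442.5000
edge 1: (6.5,1.5)→(7,0.5)  cross = 6.5·0.5 − 7·1.5 = -7.2500; (r_i+r_j)·cross = 13.5·-7.2500 = -97.8750
edge 2: (7,0.5)→(16.5,2.5)  cross = 7·2.5 − 16.5·0.5 = 9.2500; (r_i+r_j)·cross = 23.5·9.2500 = 217.3750
edge 3: (16.5,2.5)→(15,38.5)  cross = 16.5·38.5 − 15·2.5 = 597.7500; (r_i+r_j)·cross = 31.5·597.7500 = 18829.1250
edge 4: (15,38.5)→(3.5,23)  cross = 15·23 − 3.5·38.5 = 210.2500; (r_i+r_j)·cross = 18.5·210.2500 = 3889.6250
Σcross = 665.7500 → A = |Σcross|/2 = 332.8750 mm²
Σ(r_i+r_j)·cross = 21395.7500 → first moment M = |Σ|/6 = 3565.9583
R_c = M/A = 3565.9583/332.8750 = 10.7126 mm
θ = 89° = 1.553343 rad
V = θ·R_c·A = 1.553343·10.7126·332.8750 = 5539.157 mm³

Volume = 5539.157 mm³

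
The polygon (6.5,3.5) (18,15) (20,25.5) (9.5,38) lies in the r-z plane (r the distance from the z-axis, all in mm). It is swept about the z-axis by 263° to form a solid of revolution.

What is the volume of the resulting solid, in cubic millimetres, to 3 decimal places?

Profile (r,z), 4 vertices: (6.5,3.5) (18,15) (20,25.5) (9.5,38)
edge 0: (6.5,3.5)→(18,15)  cross = 6.5·15 − 18·3.5 = 34.5000; (r_i+r_j)·cross = 24.5·34.5000 = 845.2500
edge 1: (18,15)→(20,25.5)  cross = 18·25.5 − 20·15 = 159.0000; (r_i+r_j)·cross = 38·159.0000 = 6042.0000
edge 2: (20,25.5)→(9.5,38)  cross = 20·38 − 9.5·25.5 = 517.7500; (r_i+r_j)·cross = 29.5·517.7500 = 15273.6250
edge 3: (9.5,38)→(6.5,3.5)  cross = 9.5·3.5 − 6.5·38 = -213.7500; (r_i+r_j)·cross = 16·-213.7500 = -3420.0000
Σcross = 497.5000 → A = |Σcross|/2 = 248.7500 mm²
Σ(r_i+r_j)·cross = 18740.8750 → first moment M = |Σ|/6 = 3123.4792
R_c = M/A = 3123.4792/248.7500 = 12.5567 mm
θ = 263° = 4.590216 rad
V = θ·R_c·A = 4.590216·12.5567·248.7500 = 14337.444 mm³

Volume = 14337.444 mm³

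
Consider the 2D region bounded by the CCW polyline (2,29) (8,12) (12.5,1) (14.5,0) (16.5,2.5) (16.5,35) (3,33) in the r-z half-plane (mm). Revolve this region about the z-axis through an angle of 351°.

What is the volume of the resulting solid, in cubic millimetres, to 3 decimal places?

Volume = 22577.507 mm³

Profile (r,z), 7 vertices: (2,29) (8,12) (12.5,1) (14.5,0) (16.5,2.5) (16.5,35) (3,33)
edge 0: (2,29)→(8,12)  cross = 2·12 − 8·29 = -208.0000; (r_i+r_j)·cross = 10·-208.0000 = -2080.0000
edge 1: (8,12)→(12.5,1)  cross = 8·1 − 12.5·12 = -142.0000; (r_i+r_j)·cross = 20.5·-142.0000 = -2911.0000
edge 2: (12.5,1)→(14.5,0)  cross = 12.5·0 − 14.5·1 = -14.5000; (r_i+r_j)·cross = 27·-14.5000 = -391.5000
edge 3: (14.5,0)→(16.5,2.5)  cross = 14.5·2.5 − 16.5·0 = 36.2500; (r_i+r_j)·cross = 31·36.2500 = 1123.7500
edge 4: (16.5,2.5)→(16.5,35)  cross = 16.5·35 − 16.5·2.5 = 536.2500; (r_i+r_j)·cross = 33·536.2500 = 17696.2500
edge 5: (16.5,35)→(3,33)  cross = 16.5·33 − 3·35 = 439.5000; (r_i+r_j)·cross = 19.5·439.5000 = 8570.2500
edge 6: (3,33)→(2,29)  cross = 3·29 − 2·33 = 21.0000; (r_i+r_j)·cross = 5·21.0000 = 105.0000
Σcross = 668.5000 → A = |Σcross|/2 = 334.2500 mm²
Σ(r_i+r_j)·cross = 22112.7500 → first moment M = |Σ|/6 = 3685.4583
R_c = M/A = 3685.4583/334.2500 = 11.0261 mm
θ = 351° = 6.126106 rad
V = θ·R_c·A = 6.126106·11.0261·334.2500 = 22577.507 mm³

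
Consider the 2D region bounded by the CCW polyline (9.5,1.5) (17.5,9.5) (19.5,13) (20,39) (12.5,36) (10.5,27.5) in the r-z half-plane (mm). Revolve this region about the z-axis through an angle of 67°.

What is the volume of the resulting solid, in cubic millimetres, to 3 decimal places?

Volume = 4856.688 mm³

Profile (r,z), 6 vertices: (9.5,1.5) (17.5,9.5) (19.5,13) (20,39) (12.5,36) (10.5,27.5)
edge 0: (9.5,1.5)→(17.5,9.5)  cross = 9.5·9.5 − 17.5·1.5 = 64.0000; (r_i+r_j)·cross = 27·64.0000 = 1728.0000
edge 1: (17.5,9.5)→(19.5,13)  cross = 17.5·13 − 19.5·9.5 = 42.2500; (r_i+r_j)·cross = 37·42.2500 = 1563.2500
edge 2: (19.5,13)→(20,39)  cross = 19.5·39 − 20·13 = 500.5000; (r_i+r_j)·cross = 39.5·500.5000 = 19769.7500
edge 3: (20,39)→(12.5,36)  cross = 20·36 − 12.5·39 = 232.5000; (r_i+r_j)·cross = 32.5·232.5000 = 7556.2500
edge 4: (12.5,36)→(10.5,27.5)  cross = 12.5·27.5 − 10.5·36 = -34.2500; (r_i+r_j)·cross = 23·-34.2500 = -787.7500
edge 5: (10.5,27.5)→(9.5,1.5)  cross = 10.5·1.5 − 9.5·27.5 = -245.5000; (r_i+r_j)·cross = 20·-245.5000 = -4910.0000
Σcross = 559.5000 → A = |Σcross|/2 = 279.7500 mm²
Σ(r_i+r_j)·cross = 24919.5000 → first moment M = |Σ|/6 = 4153.2500
R_c = M/A = 4153.2500/279.7500 = 14.8463 mm
θ = 67° = 1.169371 rad
V = θ·R_c·A = 1.169371·14.8463·279.7500 = 4856.688 mm³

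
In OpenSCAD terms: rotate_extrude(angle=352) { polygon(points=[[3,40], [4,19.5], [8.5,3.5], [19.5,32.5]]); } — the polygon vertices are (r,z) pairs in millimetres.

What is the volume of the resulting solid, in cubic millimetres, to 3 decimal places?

Profile (r,z), 4 vertices: (3,40) (4,19.5) (8.5,3.5) (19.5,32.5)
edge 0: (3,40)→(4,19.5)  cross = 3·19.5 − 4·40 = -101.5000; (r_i+r_j)·cross = 7·-101.5000 = -710.5000
edge 1: (4,19.5)→(8.5,3.5)  cross = 4·3.5 − 8.5·19.5 = -151.7500; (r_i+r_j)·cross = 12.5·-151.7500 = -1896.8750
edge 2: (8.5,3.5)→(19.5,32.5)  cross = 8.5·32.5 − 19.5·3.5 = 208.0000; (r_i+r_j)·cross = 28·208.0000 = 5824.0000
edge 3: (19.5,32.5)→(3,40)  cross = 19.5·40 − 3·32.5 = 682.5000; (r_i+r_j)·cross = 22.5·682.5000 = 15356.2500
Σcross = 637.2500 → A = |Σcross|/2 = 318.6250 mm²
Σ(r_i+r_j)·cross = 18572.8750 → first moment M = |Σ|/6 = 3095.4792
R_c = M/A = 3095.4792/318.6250 = 9.7151 mm
θ = 352° = 6.143559 rad
V = θ·R_c·A = 6.143559·9.7151·318.6250 = 19017.259 mm³

Volume = 19017.259 mm³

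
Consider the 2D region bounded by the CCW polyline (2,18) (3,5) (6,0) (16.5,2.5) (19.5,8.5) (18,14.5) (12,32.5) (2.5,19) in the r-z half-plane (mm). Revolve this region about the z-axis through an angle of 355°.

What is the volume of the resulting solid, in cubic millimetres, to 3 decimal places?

Volume = 23231.081 mm³

Profile (r,z), 8 vertices: (2,18) (3,5) (6,0) (16.5,2.5) (19.5,8.5) (18,14.5) (12,32.5) (2.5,19)
edge 0: (2,18)→(3,5)  cross = 2·5 − 3·18 = -44.0000; (r_i+r_j)·cross = 5·-44.0000 = -220.0000
edge 1: (3,5)→(6,0)  cross = 3·0 − 6·5 = -30.0000; (r_i+r_j)·cross = 9·-30.0000 = -270.0000
edge 2: (6,0)→(16.5,2.5)  cross = 6·2.5 − 16.5·0 = 15.0000; (r_i+r_j)·cross = 22.5·15.0000 = 337.5000
edge 3: (16.5,2.5)→(19.5,8.5)  cross = 16.5·8.5 − 19.5·2.5 = 91.5000; (r_i+r_j)·cross = 36·91.5000 = 3294.0000
edge 4: (19.5,8.5)→(18,14.5)  cross = 19.5·14.5 − 18·8.5 = 129.7500; (r_i+r_j)·cross = 37.5·129.7500 = 4865.6250
edge 5: (18,14.5)→(12,32.5)  cross = 18·32.5 − 12·14.5 = 411.0000; (r_i+r_j)·cross = 30·411.0000 = 12330.0000
edge 6: (12,32.5)→(2.5,19)  cross = 12·19 − 2.5·32.5 = 146.7500; (r_i+r_j)·cross = 14.5·146.7500 = 2127.8750
edge 7: (2.5,19)→(2,18)  cross = 2.5·18 − 2·19 = 7.0000; (r_i+r_j)·cross = 4.5·7.0000 = 31.5000
Σcross = 727.0000 → A = |Σcross|/2 = 363.5000 mm²
Σ(r_i+r_j)·cross = 22496.5000 → first moment M = |Σ|/6 = 3749.4167
R_c = M/A = 3749.4167/363.5000 = 10.3148 mm
θ = 355° = 6.195919 rad
V = θ·R_c·A = 6.195919·10.3148·363.5000 = 23231.081 mm³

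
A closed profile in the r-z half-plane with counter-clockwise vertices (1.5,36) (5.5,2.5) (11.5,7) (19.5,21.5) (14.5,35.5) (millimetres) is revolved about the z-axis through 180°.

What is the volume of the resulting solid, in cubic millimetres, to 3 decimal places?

Volume = 11873.257 mm³

Profile (r,z), 5 vertices: (1.5,36) (5.5,2.5) (11.5,7) (19.5,21.5) (14.5,35.5)
edge 0: (1.5,36)→(5.5,2.5)  cross = 1.5·2.5 − 5.5·36 = -194.2500; (r_i+r_j)·cross = 7·-194.2500 = -1359.7500
edge 1: (5.5,2.5)→(11.5,7)  cross = 5.5·7 − 11.5·2.5 = 9.7500; (r_i+r_j)·cross = 17·9.7500 = 165.7500
edge 2: (11.5,7)→(19.5,21.5)  cross = 11.5·21.5 − 19.5·7 = 110.7500; (r_i+r_j)·cross = 31·110.7500 = 3433.2500
edge 3: (19.5,21.5)→(14.5,35.5)  cross = 19.5·35.5 − 14.5·21.5 = 380.5000; (r_i+r_j)·cross = 34·380.5000 = 12937.0000
edge 4: (14.5,35.5)→(1.5,36)  cross = 14.5·36 − 1.5·35.5 = 468.7500; (r_i+r_j)·cross = 16·468.7500 = 7500.0000
Σcross = 775.5000 → A = |Σcross|/2 = 387.7500 mm²
Σ(r_i+r_j)·cross = 22676.2500 → first moment M = |Σ|/6 = 3779.3750
R_c = M/A = 3779.3750/387.7500 = 9.7469 mm
θ = 180° = 3.141593 rad
V = θ·R_c·A = 3.141593·9.7469·387.7500 = 11873.257 mm³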